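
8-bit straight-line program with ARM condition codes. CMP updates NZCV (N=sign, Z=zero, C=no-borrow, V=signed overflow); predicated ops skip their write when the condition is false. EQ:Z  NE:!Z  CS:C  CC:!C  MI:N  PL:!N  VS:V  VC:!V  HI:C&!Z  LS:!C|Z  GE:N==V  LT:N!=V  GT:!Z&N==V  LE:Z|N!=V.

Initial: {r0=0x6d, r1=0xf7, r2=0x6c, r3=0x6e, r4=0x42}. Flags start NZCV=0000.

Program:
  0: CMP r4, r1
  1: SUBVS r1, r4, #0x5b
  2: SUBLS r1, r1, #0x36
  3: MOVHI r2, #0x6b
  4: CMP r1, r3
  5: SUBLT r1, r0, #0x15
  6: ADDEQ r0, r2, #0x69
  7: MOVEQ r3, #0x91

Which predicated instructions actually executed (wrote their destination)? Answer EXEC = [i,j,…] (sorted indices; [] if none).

EXEC = [2,5]

0: ✓ CMP  NZCV=0000
1: · SUBVS
2: ✓ SUBLS  r1←0xc1
3: · MOVHI
4: ✓ CMP  NZCV=0011
5: ✓ SUBLT  r1←0x58
6: · ADDEQ
7: · MOVEQ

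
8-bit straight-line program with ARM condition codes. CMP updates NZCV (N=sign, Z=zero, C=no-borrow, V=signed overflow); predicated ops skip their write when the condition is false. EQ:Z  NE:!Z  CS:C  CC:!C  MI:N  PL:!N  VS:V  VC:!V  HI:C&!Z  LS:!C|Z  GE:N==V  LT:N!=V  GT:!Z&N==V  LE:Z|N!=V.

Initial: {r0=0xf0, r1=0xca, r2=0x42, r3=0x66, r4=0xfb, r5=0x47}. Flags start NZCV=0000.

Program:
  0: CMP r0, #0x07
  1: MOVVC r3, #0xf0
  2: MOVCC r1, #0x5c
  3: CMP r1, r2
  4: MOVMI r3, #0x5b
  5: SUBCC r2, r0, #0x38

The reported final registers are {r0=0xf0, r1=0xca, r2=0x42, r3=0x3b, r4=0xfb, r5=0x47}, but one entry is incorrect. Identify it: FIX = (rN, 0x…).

FIX = (r3, 0x5b)

[0] flags=1010 → (cmp)
[1] flags=1010 VC?T → r3=0xf0
[2] flags=1010 CC?F → skip
[3] flags=1010 → (cmp)
[4] flags=1010 MI?T → r3=0x5b
[5] flags=1010 CC?F → skip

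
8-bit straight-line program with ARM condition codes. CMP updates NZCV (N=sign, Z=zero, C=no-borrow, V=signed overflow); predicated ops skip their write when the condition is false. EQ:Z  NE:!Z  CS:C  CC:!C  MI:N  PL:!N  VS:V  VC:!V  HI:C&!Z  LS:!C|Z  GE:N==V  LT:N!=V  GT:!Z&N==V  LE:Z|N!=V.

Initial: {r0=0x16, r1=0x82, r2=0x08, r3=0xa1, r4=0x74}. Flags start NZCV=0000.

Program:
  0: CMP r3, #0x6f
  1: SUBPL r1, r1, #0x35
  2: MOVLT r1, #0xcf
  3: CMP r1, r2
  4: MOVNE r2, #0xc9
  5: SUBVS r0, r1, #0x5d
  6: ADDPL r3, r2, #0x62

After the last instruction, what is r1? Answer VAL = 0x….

VAL = 0xcf

[0] flags=0011 → (cmp)
[1] flags=0011 PL?T → r1=0x4d
[2] flags=0011 LT?T → r1=0xcf
[3] flags=1010 → (cmp)
[4] flags=1010 NE?T → r2=0xc9
[5] flags=1010 VS?F → skip
[6] flags=1010 PL?F → skip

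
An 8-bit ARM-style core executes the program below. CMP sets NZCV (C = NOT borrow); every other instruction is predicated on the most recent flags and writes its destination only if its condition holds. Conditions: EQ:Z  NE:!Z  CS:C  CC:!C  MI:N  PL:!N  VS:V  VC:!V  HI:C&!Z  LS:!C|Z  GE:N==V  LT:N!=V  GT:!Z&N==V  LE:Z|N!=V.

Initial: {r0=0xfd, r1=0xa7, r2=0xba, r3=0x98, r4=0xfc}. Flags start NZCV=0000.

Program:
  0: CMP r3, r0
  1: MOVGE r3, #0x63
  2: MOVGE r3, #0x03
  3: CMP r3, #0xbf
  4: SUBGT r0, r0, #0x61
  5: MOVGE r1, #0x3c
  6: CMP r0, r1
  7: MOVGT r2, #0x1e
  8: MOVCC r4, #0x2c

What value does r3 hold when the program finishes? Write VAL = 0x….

VAL = 0x98

0: ✓ CMP  NZCV=1000
1: · MOVGE
2: · MOVGE
3: ✓ CMP  NZCV=1000
4: · SUBGT
5: · MOVGE
6: ✓ CMP  NZCV=0010
7: ✓ MOVGT  r2←0x1e
8: · MOVCC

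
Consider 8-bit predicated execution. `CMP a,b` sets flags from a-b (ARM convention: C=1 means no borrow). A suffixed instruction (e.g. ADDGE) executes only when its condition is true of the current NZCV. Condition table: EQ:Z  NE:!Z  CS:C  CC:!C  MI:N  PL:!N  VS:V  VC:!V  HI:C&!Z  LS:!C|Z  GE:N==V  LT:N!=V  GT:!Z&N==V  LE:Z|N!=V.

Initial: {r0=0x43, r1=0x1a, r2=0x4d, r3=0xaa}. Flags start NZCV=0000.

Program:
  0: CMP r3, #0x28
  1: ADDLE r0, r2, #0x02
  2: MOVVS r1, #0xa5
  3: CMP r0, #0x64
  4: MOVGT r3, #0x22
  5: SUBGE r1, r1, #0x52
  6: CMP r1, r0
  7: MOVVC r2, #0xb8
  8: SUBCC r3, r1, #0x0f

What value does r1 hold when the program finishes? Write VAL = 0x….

VAL = 0x1a

0: ✓ CMP  NZCV=1010
1: ✓ ADDLE  r0←0x4f
2: · MOVVS
3: ✓ CMP  NZCV=1000
4: · MOVGT
5: · SUBGE
6: ✓ CMP  NZCV=1000
7: ✓ MOVVC  r2←0xb8
8: ✓ SUBCC  r3←0x0b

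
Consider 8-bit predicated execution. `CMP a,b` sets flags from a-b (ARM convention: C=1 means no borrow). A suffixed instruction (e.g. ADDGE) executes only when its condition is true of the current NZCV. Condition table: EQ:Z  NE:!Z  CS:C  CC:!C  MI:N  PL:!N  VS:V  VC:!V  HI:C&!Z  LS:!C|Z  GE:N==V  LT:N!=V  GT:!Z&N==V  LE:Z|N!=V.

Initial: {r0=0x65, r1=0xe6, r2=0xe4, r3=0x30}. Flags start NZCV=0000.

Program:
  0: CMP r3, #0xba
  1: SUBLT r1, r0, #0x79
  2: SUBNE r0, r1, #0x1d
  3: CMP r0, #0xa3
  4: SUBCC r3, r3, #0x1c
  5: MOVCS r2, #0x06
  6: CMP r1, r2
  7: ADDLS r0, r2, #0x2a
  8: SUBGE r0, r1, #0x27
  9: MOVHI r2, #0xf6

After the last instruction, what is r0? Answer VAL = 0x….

0: ✓ CMP  NZCV=0000
1: · SUBLT
2: ✓ SUBNE  r0←0xc9
3: ✓ CMP  NZCV=0010
4: · SUBCC
5: ✓ MOVCS  r2←0x06
6: ✓ CMP  NZCV=1010
7: · ADDLS
8: · SUBGE
9: ✓ MOVHI  r2←0xf6

VAL = 0xc9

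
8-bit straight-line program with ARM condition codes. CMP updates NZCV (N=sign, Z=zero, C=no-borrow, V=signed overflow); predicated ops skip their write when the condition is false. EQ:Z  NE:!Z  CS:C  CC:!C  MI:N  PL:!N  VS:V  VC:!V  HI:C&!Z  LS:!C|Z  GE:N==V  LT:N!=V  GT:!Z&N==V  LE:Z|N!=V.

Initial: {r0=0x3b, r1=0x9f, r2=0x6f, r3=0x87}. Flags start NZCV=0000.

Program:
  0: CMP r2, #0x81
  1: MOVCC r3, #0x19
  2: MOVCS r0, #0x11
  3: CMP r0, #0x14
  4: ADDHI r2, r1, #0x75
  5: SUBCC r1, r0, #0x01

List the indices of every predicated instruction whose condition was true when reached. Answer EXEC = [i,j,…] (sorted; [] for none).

EXEC = [1,4]

[0] flags=1001 → (cmp)
[1] flags=1001 CC?T → r3=0x19
[2] flags=1001 CS?F → skip
[3] flags=0010 → (cmp)
[4] flags=0010 HI?T → r2=0x14
[5] flags=0010 CC?F → skip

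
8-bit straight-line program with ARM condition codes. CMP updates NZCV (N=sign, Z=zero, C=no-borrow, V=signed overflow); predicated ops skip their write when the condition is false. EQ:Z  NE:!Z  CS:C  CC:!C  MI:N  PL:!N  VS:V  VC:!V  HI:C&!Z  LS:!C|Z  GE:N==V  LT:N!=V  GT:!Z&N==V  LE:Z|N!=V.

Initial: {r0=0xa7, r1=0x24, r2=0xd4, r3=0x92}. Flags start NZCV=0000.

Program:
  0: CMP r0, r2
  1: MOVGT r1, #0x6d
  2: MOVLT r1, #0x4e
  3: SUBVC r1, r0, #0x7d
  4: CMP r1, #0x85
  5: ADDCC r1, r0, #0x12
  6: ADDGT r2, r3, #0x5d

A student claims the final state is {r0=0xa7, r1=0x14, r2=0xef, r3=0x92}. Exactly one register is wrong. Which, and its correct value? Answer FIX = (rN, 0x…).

FIX = (r1, 0xb9)

[0] flags=1000 → (cmp)
[1] flags=1000 GT?F → skip
[2] flags=1000 LT?T → r1=0x4e
[3] flags=1000 VC?T → r1=0x2a
[4] flags=1001 → (cmp)
[5] flags=1001 CC?T → r1=0xb9
[6] flags=1001 GT?T → r2=0xef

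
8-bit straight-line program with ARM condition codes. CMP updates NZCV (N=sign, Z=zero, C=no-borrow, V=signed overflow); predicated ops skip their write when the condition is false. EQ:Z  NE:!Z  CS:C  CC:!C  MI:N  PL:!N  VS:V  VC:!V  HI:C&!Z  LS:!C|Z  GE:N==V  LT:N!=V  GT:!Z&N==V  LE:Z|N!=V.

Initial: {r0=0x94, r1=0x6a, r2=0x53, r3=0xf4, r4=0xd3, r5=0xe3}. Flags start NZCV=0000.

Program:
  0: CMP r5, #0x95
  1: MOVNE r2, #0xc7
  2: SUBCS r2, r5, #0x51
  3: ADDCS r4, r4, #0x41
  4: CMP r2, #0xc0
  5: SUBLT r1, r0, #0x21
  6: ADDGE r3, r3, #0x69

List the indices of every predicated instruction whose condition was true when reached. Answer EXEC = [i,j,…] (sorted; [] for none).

[0] flags=0010 → (cmp)
[1] flags=0010 NE?T → r2=0xc7
[2] flags=0010 CS?T → r2=0x92
[3] flags=0010 CS?T → r4=0x14
[4] flags=1000 → (cmp)
[5] flags=1000 LT?T → r1=0x73
[6] flags=1000 GE?F → skip

EXEC = [1,2,3,5]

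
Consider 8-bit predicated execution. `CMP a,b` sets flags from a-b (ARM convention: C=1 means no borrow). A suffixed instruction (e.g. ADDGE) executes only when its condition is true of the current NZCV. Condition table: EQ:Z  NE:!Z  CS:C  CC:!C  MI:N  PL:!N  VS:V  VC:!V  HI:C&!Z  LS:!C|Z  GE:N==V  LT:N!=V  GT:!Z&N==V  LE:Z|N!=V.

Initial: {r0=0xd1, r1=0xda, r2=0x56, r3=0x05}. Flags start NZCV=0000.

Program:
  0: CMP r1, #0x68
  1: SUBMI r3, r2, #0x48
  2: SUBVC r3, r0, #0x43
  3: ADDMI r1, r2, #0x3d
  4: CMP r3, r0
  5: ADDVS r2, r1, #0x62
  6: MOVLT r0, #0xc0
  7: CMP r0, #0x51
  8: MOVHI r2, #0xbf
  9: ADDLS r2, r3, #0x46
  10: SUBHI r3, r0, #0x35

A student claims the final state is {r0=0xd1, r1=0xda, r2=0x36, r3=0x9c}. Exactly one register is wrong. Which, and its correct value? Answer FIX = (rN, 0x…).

[0] flags=0011 → (cmp)
[1] flags=0011 MI?F → skip
[2] flags=0011 VC?F → skip
[3] flags=0011 MI?F → skip
[4] flags=0000 → (cmp)
[5] flags=0000 VS?F → skip
[6] flags=0000 LT?F → skip
[7] flags=1010 → (cmp)
[8] flags=1010 HI?T → r2=0xbf
[9] flags=1010 LS?F → skip
[10] flags=1010 HI?T → r3=0x9c

FIX = (r2, 0xbf)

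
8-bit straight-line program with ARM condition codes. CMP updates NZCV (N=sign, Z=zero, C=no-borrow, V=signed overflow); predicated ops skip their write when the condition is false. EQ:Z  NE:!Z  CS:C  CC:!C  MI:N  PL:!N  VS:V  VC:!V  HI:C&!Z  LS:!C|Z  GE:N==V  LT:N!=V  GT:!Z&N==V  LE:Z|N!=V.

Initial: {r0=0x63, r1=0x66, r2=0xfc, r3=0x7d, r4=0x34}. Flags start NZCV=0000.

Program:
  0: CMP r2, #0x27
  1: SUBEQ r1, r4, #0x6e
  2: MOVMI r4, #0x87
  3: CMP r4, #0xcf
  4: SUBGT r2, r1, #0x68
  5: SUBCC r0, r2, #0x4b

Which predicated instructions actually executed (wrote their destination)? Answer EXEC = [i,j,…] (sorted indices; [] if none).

[0] flags=1010 → (cmp)
[1] flags=1010 EQ?F → skip
[2] flags=1010 MI?T → r4=0x87
[3] flags=1000 → (cmp)
[4] flags=1000 GT?F → skip
[5] flags=1000 CC?T → r0=0xb1

EXEC = [2,5]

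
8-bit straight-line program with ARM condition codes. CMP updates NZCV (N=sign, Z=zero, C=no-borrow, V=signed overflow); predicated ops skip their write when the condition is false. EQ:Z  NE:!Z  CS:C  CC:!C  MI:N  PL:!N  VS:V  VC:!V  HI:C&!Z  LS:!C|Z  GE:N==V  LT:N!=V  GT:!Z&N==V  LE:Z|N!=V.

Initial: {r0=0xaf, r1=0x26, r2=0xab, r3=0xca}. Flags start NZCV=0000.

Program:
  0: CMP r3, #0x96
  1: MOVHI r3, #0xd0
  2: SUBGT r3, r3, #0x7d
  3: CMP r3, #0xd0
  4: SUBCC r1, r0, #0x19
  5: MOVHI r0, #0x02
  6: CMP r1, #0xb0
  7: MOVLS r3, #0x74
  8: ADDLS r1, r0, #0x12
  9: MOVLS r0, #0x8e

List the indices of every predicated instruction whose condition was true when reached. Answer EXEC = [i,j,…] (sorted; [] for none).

EXEC = [1,2,4,7,8,9]

0: ✓ CMP  NZCV=0010
1: ✓ MOVHI  r3←0xd0
2: ✓ SUBGT  r3←0x53
3: ✓ CMP  NZCV=1001
4: ✓ SUBCC  r1←0x96
5: · MOVHI
6: ✓ CMP  NZCV=1000
7: ✓ MOVLS  r3←0x74
8: ✓ ADDLS  r1←0xc1
9: ✓ MOVLS  r0←0x8e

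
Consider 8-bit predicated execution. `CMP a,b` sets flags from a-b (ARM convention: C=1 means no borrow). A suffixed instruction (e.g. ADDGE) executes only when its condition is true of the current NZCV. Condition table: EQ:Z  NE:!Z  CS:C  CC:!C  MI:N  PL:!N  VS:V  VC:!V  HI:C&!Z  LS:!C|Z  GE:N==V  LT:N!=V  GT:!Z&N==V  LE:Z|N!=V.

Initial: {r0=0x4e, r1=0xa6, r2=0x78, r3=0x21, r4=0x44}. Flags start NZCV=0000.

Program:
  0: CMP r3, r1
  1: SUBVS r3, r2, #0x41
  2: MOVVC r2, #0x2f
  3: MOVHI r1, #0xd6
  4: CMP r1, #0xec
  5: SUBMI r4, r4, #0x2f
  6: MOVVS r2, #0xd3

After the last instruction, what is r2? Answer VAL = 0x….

0: ✓ CMP  NZCV=0000
1: · SUBVS
2: ✓ MOVVC  r2←0x2f
3: · MOVHI
4: ✓ CMP  NZCV=1000
5: ✓ SUBMI  r4←0x15
6: · MOVVS

VAL = 0x2f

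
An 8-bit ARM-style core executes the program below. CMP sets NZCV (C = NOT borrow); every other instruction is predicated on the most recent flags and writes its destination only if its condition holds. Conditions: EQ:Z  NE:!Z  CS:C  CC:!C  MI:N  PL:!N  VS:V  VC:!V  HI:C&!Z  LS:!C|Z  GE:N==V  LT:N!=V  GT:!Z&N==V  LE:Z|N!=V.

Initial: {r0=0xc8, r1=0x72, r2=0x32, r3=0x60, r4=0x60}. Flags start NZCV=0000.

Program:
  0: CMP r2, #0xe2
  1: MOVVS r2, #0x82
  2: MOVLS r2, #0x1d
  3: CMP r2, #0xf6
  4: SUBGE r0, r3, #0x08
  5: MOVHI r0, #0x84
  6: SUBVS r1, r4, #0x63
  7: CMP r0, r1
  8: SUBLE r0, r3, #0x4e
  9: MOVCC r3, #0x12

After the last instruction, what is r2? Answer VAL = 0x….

VAL = 0x1d

0: ✓ CMP  NZCV=0000
1: · MOVVS
2: ✓ MOVLS  r2←0x1d
3: ✓ CMP  NZCV=0000
4: ✓ SUBGE  r0←0x58
5: · MOVHI
6: · SUBVS
7: ✓ CMP  NZCV=1000
8: ✓ SUBLE  r0←0x12
9: ✓ MOVCC  r3←0x12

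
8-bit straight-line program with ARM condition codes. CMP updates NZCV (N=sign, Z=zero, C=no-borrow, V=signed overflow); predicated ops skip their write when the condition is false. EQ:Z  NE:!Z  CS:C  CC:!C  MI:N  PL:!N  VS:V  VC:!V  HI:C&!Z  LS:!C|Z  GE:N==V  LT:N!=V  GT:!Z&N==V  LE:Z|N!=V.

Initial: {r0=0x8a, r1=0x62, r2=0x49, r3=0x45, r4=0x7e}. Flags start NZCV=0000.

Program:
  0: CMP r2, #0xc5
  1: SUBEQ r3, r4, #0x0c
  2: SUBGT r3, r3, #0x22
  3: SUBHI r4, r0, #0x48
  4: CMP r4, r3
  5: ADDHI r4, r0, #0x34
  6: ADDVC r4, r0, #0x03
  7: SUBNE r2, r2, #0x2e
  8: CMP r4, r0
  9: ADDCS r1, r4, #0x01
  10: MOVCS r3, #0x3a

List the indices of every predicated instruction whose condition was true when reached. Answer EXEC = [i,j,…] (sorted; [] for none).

EXEC = [2,5,6,7,9,10]

0: ✓ CMP  NZCV=1001
1: · SUBEQ
2: ✓ SUBGT  r3←0x23
3: · SUBHI
4: ✓ CMP  NZCV=0010
5: ✓ ADDHI  r4←0xbe
6: ✓ ADDVC  r4←0x8d
7: ✓ SUBNE  r2←0x1b
8: ✓ CMP  NZCV=0010
9: ✓ ADDCS  r1←0x8e
10: ✓ MOVCS  r3←0x3a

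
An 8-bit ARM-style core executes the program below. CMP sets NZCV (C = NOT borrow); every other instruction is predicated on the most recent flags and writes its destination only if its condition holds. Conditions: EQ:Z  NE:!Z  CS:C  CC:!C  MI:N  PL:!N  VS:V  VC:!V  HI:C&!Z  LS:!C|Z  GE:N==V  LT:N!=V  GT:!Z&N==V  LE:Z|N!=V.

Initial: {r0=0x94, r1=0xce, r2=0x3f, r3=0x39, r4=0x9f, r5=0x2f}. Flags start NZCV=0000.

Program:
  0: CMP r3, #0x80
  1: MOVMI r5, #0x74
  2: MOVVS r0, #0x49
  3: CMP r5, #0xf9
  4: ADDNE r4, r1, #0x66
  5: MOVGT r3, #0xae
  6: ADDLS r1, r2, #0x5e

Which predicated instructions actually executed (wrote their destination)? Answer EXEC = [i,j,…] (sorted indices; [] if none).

0: ✓ CMP  NZCV=1001
1: ✓ MOVMI  r5←0x74
2: ✓ MOVVS  r0←0x49
3: ✓ CMP  NZCV=0000
4: ✓ ADDNE  r4←0x34
5: ✓ MOVGT  r3←0xae
6: ✓ ADDLS  r1←0x9d

EXEC = [1,2,4,5,6]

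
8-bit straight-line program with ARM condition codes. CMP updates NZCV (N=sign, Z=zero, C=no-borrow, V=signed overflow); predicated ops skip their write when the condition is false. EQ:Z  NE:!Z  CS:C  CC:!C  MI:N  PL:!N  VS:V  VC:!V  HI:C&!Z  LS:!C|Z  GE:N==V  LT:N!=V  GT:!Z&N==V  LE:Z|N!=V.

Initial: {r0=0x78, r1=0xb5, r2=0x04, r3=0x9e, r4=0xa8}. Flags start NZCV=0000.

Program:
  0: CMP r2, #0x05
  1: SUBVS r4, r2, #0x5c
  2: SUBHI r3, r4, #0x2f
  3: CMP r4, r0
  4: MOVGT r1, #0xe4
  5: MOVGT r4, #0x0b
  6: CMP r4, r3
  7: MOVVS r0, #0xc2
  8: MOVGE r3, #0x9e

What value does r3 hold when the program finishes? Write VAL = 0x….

VAL = 0x9e

[0] flags=1000 → (cmp)
[1] flags=1000 VS?F → skip
[2] flags=1000 HI?F → skip
[3] flags=0011 → (cmp)
[4] flags=0011 GT?F → skip
[5] flags=0011 GT?F → skip
[6] flags=0010 → (cmp)
[7] flags=0010 VS?F → skip
[8] flags=0010 GE?T → r3=0x9e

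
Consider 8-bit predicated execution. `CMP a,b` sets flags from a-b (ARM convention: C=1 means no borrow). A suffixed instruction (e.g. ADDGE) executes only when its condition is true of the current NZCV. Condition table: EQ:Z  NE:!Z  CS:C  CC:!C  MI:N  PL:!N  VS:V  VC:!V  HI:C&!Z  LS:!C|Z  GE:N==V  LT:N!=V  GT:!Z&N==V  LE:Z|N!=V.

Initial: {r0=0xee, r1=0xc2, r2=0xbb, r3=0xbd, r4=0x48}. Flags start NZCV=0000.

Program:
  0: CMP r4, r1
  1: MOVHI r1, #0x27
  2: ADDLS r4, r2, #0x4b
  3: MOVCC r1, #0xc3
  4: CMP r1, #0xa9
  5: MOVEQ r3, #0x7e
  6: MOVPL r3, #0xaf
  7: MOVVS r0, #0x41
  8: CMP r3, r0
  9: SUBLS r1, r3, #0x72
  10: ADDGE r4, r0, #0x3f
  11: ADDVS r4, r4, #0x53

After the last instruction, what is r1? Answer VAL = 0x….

0: ✓ CMP  NZCV=1001
1: · MOVHI
2: ✓ ADDLS  r4←0x06
3: ✓ MOVCC  r1←0xc3
4: ✓ CMP  NZCV=0010
5: · MOVEQ
6: ✓ MOVPL  r3←0xaf
7: · MOVVS
8: ✓ CMP  NZCV=1000
9: ✓ SUBLS  r1←0x3d
10: · ADDGE
11: · ADDVS

VAL = 0x3d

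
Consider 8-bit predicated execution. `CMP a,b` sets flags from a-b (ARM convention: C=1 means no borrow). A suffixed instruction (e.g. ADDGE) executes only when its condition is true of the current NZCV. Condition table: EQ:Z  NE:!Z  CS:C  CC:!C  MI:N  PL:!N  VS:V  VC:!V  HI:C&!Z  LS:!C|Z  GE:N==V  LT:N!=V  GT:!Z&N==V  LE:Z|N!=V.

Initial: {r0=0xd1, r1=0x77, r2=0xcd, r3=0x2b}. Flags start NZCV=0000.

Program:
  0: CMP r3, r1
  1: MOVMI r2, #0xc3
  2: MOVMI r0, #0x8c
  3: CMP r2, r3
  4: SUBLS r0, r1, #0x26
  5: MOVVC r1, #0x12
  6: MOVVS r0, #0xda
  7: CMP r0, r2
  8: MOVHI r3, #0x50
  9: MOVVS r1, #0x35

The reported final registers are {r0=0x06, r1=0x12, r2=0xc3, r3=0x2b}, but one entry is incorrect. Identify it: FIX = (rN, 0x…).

FIX = (r0, 0x8c)

0: ✓ CMP  NZCV=1000
1: ✓ MOVMI  r2←0xc3
2: ✓ MOVMI  r0←0x8c
3: ✓ CMP  NZCV=1010
4: · SUBLS
5: ✓ MOVVC  r1←0x12
6: · MOVVS
7: ✓ CMP  NZCV=1000
8: · MOVHI
9: · MOVVS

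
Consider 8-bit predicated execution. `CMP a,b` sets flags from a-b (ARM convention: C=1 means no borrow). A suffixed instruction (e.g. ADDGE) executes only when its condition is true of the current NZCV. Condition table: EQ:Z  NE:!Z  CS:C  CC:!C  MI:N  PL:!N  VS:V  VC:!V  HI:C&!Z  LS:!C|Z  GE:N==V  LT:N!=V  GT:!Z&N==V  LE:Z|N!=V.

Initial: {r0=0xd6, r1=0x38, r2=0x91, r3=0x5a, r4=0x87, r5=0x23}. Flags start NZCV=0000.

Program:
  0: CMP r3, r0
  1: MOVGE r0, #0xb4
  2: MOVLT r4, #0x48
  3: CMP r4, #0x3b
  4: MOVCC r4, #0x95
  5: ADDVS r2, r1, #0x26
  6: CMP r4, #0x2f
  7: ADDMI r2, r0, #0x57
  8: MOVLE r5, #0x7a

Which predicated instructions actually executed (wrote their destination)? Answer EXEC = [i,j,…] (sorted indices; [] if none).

0: ✓ CMP  NZCV=1001
1: ✓ MOVGE  r0←0xb4
2: · MOVLT
3: ✓ CMP  NZCV=0011
4: · MOVCC
5: ✓ ADDVS  r2←0x5e
6: ✓ CMP  NZCV=0011
7: · ADDMI
8: ✓ MOVLE  r5←0x7a

EXEC = [1,5,8]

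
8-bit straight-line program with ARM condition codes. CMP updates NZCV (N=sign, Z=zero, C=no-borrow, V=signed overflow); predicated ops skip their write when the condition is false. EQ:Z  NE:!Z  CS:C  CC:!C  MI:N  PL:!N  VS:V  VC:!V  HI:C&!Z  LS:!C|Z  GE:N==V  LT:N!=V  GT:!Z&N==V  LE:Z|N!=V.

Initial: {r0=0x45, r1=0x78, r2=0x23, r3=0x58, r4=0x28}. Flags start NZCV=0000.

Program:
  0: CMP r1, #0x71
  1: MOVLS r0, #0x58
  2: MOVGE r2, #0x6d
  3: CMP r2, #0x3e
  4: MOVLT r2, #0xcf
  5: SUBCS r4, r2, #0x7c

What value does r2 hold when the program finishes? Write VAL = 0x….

[0] flags=0010 → (cmp)
[1] flags=0010 LS?F → skip
[2] flags=0010 GE?T → r2=0x6d
[3] flags=0010 → (cmp)
[4] flags=0010 LT?F → skip
[5] flags=0010 CS?T → r4=0xf1

VAL = 0x6d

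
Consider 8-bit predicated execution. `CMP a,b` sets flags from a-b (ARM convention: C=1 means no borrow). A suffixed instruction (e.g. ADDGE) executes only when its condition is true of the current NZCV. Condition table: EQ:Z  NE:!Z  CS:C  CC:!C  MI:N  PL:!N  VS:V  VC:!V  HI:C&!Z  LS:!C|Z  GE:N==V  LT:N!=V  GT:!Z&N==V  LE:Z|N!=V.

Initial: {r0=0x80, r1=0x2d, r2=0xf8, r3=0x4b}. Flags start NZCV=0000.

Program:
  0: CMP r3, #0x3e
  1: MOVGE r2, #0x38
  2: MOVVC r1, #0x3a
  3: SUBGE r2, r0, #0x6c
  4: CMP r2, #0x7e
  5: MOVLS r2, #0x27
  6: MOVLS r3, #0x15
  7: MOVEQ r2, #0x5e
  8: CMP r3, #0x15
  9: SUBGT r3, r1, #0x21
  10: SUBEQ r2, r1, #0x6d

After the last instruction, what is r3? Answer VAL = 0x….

[0] flags=0010 → (cmp)
[1] flags=0010 GE?T → r2=0x38
[2] flags=0010 VC?T → r1=0x3a
[3] flags=0010 GE?T → r2=0x14
[4] flags=1000 → (cmp)
[5] flags=1000 LS?T → r2=0x27
[6] flags=1000 LS?T → r3=0x15
[7] flags=1000 EQ?F → skip
[8] flags=0110 → (cmp)
[9] flags=0110 GT?F → skip
[10] flags=0110 EQ?T → r2=0xcd

VAL = 0x15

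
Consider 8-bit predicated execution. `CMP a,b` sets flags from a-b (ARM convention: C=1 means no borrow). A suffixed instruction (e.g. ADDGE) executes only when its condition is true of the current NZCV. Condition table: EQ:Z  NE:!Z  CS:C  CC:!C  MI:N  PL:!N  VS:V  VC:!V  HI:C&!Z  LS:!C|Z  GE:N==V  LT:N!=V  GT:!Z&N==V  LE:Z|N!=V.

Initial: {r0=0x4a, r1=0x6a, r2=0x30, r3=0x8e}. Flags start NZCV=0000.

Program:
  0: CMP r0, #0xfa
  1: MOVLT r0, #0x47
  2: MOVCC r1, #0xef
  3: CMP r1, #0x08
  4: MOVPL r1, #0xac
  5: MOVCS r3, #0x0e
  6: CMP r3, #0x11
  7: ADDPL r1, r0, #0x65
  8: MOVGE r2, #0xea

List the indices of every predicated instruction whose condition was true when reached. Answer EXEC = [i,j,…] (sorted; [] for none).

0: ✓ CMP  NZCV=0000
1: · MOVLT
2: ✓ MOVCC  r1←0xef
3: ✓ CMP  NZCV=1010
4: · MOVPL
5: ✓ MOVCS  r3←0x0e
6: ✓ CMP  NZCV=1000
7: · ADDPL
8: · MOVGE

EXEC = [2,5]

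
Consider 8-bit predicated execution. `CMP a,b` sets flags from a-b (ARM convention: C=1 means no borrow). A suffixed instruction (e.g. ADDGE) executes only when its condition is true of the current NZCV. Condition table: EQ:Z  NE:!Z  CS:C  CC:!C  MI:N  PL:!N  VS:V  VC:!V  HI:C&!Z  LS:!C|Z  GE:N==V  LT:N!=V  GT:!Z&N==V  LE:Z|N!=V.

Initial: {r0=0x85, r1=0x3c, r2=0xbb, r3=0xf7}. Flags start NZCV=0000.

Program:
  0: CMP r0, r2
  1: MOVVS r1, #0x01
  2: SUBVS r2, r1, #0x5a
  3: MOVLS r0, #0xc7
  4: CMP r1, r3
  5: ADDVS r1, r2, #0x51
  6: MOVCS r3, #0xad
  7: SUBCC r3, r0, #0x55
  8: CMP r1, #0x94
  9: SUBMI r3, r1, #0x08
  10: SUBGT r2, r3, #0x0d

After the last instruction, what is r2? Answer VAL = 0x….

[0] flags=1000 → (cmp)
[1] flags=1000 VS?F → skip
[2] flags=1000 VS?F → skip
[3] flags=1000 LS?T → r0=0xc7
[4] flags=0000 → (cmp)
[5] flags=0000 VS?F → skip
[6] flags=0000 CS?F → skip
[7] flags=0000 CC?T → r3=0x72
[8] flags=1001 → (cmp)
[9] flags=1001 MI?T → r3=0x34
[10] flags=1001 GT?T → r2=0x27

VAL = 0x27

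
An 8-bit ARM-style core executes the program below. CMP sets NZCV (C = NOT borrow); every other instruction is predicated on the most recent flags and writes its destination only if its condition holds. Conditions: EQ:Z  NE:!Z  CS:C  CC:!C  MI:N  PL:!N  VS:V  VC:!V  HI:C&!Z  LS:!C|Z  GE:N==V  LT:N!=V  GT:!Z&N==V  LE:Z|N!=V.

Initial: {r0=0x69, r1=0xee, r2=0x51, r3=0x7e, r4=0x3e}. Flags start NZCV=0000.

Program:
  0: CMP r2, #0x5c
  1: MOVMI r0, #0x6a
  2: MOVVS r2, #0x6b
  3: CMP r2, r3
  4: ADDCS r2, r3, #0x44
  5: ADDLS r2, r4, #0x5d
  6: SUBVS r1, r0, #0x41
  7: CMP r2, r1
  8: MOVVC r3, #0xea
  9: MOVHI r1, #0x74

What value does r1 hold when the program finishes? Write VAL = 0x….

0: ✓ CMP  NZCV=1000
1: ✓ MOVMI  r0←0x6a
2: · MOVVS
3: ✓ CMP  NZCV=1000
4: · ADDCS
5: ✓ ADDLS  r2←0x9b
6: · SUBVS
7: ✓ CMP  NZCV=1000
8: ✓ MOVVC  r3←0xea
9: · MOVHI

VAL = 0xee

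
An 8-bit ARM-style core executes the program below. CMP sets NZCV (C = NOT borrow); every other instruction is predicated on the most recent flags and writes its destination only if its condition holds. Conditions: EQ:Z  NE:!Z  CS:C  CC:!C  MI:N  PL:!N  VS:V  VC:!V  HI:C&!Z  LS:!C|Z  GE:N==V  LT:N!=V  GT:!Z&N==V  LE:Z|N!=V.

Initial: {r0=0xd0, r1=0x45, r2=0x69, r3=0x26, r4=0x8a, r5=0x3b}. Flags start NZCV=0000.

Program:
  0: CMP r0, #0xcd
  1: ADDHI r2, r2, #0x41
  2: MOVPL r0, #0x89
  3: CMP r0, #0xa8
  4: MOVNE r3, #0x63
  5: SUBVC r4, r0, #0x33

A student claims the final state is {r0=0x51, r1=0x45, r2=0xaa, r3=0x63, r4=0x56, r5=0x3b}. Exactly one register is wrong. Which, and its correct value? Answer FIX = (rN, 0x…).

FIX = (r0, 0x89)

0: ✓ CMP  NZCV=0010
1: ✓ ADDHI  r2←0xaa
2: ✓ MOVPL  r0←0x89
3: ✓ CMP  NZCV=1000
4: ✓ MOVNE  r3←0x63
5: ✓ SUBVC  r4←0x56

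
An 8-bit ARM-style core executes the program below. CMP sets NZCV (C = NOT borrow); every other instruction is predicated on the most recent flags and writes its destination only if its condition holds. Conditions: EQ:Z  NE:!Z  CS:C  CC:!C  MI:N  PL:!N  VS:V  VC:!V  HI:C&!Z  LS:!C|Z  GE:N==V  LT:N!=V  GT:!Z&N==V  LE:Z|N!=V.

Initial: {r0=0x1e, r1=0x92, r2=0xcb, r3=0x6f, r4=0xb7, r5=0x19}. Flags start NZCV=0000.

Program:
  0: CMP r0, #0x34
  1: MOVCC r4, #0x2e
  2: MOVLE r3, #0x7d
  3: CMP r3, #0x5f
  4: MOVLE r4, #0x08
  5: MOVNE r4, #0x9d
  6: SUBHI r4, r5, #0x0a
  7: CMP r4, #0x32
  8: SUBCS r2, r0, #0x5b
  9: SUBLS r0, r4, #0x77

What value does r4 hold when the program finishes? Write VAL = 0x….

VAL = 0x0f

[0] flags=1000 → (cmp)
[1] flags=1000 CC?T → r4=0x2e
[2] flags=1000 LE?T → r3=0x7d
[3] flags=0010 → (cmp)
[4] flags=0010 LE?F → skip
[5] flags=0010 NE?T → r4=0x9d
[6] flags=0010 HI?T → r4=0x0f
[7] flags=1000 → (cmp)
[8] flags=1000 CS?F → skip
[9] flags=1000 LS?T → r0=0x98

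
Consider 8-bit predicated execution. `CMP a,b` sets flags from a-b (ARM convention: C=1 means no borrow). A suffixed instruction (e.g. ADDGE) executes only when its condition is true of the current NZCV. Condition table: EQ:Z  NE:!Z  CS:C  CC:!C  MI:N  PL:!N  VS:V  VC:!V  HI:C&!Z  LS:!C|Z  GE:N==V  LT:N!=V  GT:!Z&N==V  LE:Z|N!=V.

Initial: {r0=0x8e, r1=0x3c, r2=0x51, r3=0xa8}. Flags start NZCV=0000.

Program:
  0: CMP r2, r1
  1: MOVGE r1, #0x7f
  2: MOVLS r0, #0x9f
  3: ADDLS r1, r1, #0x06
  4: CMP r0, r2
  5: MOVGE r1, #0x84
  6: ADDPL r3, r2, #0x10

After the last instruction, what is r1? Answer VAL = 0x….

0: ✓ CMP  NZCV=0010
1: ✓ MOVGE  r1←0x7f
2: · MOVLS
3: · ADDLS
4: ✓ CMP  NZCV=0011
5: · MOVGE
6: ✓ ADDPL  r3←0x61

VAL = 0x7f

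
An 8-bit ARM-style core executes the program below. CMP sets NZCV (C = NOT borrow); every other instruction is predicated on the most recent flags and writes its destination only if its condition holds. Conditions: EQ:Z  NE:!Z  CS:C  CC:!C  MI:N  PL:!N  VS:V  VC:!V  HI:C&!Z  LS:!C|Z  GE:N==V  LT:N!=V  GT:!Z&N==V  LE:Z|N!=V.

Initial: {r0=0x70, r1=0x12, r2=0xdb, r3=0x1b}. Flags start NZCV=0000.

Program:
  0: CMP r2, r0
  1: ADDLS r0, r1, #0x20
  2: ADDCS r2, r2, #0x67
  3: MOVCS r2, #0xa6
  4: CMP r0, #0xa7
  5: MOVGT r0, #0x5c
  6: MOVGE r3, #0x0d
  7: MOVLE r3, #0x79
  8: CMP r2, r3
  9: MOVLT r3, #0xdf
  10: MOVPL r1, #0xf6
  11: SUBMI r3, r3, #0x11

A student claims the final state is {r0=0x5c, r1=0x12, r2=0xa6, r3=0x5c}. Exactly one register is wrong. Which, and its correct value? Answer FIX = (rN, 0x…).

FIX = (r3, 0xce)

0: ✓ CMP  NZCV=0011
1: · ADDLS
2: ✓ ADDCS  r2←0x42
3: ✓ MOVCS  r2←0xa6
4: ✓ CMP  NZCV=1001
5: ✓ MOVGT  r0←0x5c
6: ✓ MOVGE  r3←0x0d
7: · MOVLE
8: ✓ CMP  NZCV=1010
9: ✓ MOVLT  r3←0xdf
10: · MOVPL
11: ✓ SUBMI  r3←0xce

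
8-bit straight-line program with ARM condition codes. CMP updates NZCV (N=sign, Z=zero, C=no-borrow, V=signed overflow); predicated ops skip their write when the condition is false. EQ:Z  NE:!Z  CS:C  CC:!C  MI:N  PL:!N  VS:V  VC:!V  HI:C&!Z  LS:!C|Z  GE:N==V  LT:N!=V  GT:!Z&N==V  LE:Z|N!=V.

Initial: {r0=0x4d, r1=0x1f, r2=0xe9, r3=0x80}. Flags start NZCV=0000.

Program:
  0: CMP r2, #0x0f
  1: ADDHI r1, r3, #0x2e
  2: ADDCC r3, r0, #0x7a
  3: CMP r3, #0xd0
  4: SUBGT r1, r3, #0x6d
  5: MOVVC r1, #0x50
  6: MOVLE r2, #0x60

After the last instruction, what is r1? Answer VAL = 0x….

[0] flags=1010 → (cmp)
[1] flags=1010 HI?T → r1=0xae
[2] flags=1010 CC?F → skip
[3] flags=1000 → (cmp)
[4] flags=1000 GT?F → skip
[5] flags=1000 VC?T → r1=0x50
[6] flags=1000 LE?T → r2=0x60

VAL = 0x50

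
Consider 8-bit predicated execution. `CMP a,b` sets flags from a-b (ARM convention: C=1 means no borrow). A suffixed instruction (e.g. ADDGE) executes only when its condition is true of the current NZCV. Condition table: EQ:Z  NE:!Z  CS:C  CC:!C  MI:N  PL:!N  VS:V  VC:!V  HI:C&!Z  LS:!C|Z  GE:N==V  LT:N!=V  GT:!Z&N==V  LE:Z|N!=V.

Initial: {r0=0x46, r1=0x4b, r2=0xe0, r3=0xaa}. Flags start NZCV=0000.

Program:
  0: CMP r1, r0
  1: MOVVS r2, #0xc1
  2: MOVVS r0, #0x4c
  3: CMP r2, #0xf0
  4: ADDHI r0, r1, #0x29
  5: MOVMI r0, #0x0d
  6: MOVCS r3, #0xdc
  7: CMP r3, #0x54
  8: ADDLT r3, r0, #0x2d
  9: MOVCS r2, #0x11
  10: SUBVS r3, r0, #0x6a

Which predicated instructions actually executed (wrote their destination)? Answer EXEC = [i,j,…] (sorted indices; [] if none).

[0] flags=0010 → (cmp)
[1] flags=0010 VS?F → skip
[2] flags=0010 VS?F → skip
[3] flags=1000 → (cmp)
[4] flags=1000 HI?F → skip
[5] flags=1000 MI?T → r0=0x0d
[6] flags=1000 CS?F → skip
[7] flags=0011 → (cmp)
[8] flags=0011 LT?T → r3=0x3a
[9] flags=0011 CS?T → r2=0x11
[10] flags=0011 VS?T → r3=0xa3

EXEC = [5,8,9,10]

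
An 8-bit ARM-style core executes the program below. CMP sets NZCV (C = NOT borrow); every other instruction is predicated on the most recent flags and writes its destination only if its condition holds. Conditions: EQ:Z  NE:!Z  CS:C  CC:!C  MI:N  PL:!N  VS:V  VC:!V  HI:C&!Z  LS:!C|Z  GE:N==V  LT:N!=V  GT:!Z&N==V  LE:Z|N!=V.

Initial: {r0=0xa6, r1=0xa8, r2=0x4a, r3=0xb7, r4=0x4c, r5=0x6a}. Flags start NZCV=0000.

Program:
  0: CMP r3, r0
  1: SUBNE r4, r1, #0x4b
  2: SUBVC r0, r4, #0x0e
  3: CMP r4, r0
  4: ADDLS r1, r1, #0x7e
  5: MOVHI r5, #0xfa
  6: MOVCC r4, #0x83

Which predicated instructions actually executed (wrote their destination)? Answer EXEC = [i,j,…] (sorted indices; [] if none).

0: ✓ CMP  NZCV=0010
1: ✓ SUBNE  r4←0x5d
2: ✓ SUBVC  r0←0x4f
3: ✓ CMP  NZCV=0010
4: · ADDLS
5: ✓ MOVHI  r5←0xfa
6: · MOVCC

EXEC = [1,2,5]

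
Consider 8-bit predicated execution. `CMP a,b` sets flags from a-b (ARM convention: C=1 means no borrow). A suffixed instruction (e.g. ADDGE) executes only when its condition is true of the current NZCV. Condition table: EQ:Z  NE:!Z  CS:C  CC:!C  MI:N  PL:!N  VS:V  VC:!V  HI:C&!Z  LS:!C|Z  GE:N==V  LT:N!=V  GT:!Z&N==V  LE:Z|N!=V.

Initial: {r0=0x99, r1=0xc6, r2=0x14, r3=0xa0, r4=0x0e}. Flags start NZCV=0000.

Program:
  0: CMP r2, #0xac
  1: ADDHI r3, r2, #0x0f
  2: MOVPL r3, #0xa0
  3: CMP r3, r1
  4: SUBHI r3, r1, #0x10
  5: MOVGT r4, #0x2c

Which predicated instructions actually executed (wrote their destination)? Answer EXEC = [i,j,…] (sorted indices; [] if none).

0: ✓ CMP  NZCV=0000
1: · ADDHI
2: ✓ MOVPL  r3←0xa0
3: ✓ CMP  NZCV=1000
4: · SUBHI
5: · MOVGT

EXEC = [2]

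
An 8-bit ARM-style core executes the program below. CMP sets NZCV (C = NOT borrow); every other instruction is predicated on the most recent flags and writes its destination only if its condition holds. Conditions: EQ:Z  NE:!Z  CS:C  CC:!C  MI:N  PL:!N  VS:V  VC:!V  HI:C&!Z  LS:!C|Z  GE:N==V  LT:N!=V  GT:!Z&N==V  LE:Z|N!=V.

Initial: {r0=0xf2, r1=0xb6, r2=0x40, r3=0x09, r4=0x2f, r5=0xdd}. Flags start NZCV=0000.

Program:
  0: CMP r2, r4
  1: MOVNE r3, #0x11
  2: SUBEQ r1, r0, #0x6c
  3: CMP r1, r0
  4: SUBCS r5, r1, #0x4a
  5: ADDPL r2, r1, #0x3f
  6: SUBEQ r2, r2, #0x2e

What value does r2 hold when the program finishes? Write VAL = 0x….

VAL = 0x40

[0] flags=0010 → (cmp)
[1] flags=0010 NE?T → r3=0x11
[2] flags=0010 EQ?F → skip
[3] flags=1000 → (cmp)
[4] flags=1000 CS?F → skip
[5] flags=1000 PL?F → skip
[6] flags=1000 EQ?F → skip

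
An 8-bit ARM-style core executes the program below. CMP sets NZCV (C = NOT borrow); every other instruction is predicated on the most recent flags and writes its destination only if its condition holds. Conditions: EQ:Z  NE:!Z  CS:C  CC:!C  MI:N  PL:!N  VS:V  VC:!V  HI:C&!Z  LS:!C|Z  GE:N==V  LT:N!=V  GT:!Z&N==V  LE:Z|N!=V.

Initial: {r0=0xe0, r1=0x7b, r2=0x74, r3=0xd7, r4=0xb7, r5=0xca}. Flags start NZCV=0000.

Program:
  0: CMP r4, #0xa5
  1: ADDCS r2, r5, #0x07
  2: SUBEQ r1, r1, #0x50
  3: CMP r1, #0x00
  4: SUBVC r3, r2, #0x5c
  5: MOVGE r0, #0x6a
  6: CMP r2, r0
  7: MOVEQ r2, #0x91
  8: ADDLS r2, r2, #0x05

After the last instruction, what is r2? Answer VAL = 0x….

0: ✓ CMP  NZCV=0010
1: ✓ ADDCS  r2←0xd1
2: · SUBEQ
3: ✓ CMP  NZCV=0010
4: ✓ SUBVC  r3←0x75
5: ✓ MOVGE  r0←0x6a
6: ✓ CMP  NZCV=0011
7: · MOVEQ
8: · ADDLS

VAL = 0xd1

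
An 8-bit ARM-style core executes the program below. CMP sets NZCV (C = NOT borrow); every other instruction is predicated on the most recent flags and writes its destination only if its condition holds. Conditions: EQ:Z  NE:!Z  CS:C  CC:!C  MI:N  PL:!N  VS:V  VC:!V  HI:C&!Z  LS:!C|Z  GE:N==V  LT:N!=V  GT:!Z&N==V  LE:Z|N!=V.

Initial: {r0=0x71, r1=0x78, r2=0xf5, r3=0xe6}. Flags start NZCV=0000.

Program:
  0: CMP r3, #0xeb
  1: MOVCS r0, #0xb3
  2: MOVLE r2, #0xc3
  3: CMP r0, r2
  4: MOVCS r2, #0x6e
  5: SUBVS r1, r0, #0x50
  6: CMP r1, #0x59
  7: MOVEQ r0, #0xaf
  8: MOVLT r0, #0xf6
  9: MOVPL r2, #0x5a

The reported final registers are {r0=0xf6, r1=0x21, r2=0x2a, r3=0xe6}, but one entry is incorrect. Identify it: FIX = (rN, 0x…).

FIX = (r2, 0xc3)

0: ✓ CMP  NZCV=1000
1: · MOVCS
2: ✓ MOVLE  r2←0xc3
3: ✓ CMP  NZCV=1001
4: · MOVCS
5: ✓ SUBVS  r1←0x21
6: ✓ CMP  NZCV=1000
7: · MOVEQ
8: ✓ MOVLT  r0←0xf6
9: · MOVPL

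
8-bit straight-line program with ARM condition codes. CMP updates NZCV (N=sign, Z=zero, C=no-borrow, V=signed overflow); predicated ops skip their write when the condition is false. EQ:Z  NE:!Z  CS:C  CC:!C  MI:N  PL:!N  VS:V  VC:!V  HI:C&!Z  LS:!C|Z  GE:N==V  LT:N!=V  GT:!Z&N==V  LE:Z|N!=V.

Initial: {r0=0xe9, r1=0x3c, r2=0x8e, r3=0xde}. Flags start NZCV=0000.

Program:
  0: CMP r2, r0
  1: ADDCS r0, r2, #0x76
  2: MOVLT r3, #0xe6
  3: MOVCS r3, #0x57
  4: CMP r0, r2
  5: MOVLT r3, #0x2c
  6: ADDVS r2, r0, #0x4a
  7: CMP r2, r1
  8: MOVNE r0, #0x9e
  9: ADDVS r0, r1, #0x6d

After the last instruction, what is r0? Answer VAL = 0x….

[0] flags=1000 → (cmp)
[1] flags=1000 CS?F → skip
[2] flags=1000 LT?T → r3=0xe6
[3] flags=1000 CS?F → skip
[4] flags=0010 → (cmp)
[5] flags=0010 LT?F → skip
[6] flags=0010 VS?F → skip
[7] flags=0011 → (cmp)
[8] flags=0011 NE?T → r0=0x9e
[9] flags=0011 VS?T → r0=0xa9

VAL = 0xa9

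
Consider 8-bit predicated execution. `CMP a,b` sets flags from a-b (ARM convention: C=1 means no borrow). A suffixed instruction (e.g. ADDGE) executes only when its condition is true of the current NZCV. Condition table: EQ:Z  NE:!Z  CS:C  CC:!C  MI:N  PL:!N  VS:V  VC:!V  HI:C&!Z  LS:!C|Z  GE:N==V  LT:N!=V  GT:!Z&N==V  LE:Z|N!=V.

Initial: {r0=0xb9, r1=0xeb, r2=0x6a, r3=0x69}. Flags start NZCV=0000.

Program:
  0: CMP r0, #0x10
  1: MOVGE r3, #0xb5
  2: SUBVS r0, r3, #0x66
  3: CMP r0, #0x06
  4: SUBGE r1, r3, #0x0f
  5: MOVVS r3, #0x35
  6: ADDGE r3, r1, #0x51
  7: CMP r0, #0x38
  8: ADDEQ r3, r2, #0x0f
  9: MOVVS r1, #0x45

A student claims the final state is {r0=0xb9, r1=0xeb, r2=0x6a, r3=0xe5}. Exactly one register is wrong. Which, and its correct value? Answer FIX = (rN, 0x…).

0: ✓ CMP  NZCV=1010
1: · MOVGE
2: · SUBVS
3: ✓ CMP  NZCV=1010
4: · SUBGE
5: · MOVVS
6: · ADDGE
7: ✓ CMP  NZCV=1010
8: · ADDEQ
9: · MOVVS

FIX = (r3, 0x69)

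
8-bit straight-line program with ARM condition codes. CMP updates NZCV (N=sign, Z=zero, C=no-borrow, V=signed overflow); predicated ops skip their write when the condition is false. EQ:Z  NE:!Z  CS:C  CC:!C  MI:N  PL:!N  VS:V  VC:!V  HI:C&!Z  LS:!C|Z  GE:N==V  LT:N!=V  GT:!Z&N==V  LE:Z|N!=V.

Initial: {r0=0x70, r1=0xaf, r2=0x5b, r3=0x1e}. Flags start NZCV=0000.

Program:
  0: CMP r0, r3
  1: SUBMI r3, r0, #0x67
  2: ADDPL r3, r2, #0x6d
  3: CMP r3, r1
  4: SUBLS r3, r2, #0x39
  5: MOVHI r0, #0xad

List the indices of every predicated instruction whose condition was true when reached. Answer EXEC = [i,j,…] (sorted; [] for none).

EXEC = [2,5]

[0] flags=0010 → (cmp)
[1] flags=0010 MI?F → skip
[2] flags=0010 PL?T → r3=0xc8
[3] flags=0010 → (cmp)
[4] flags=0010 LS?F → skip
[5] flags=0010 HI?T → r0=0xad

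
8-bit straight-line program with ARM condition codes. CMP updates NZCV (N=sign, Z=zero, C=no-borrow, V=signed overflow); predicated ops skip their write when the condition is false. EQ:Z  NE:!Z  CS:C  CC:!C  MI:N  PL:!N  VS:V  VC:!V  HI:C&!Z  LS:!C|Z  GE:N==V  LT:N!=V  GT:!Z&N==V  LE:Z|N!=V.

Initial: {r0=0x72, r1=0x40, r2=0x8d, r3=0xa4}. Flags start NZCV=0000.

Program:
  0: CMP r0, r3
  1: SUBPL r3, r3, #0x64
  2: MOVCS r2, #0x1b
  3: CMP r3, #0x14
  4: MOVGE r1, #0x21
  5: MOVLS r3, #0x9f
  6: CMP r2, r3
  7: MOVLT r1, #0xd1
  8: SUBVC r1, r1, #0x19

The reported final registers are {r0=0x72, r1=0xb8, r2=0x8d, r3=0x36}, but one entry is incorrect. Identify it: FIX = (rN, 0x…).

[0] flags=1001 → (cmp)
[1] flags=1001 PL?F → skip
[2] flags=1001 CS?F → skip
[3] flags=1010 → (cmp)
[4] flags=1010 GE?F → skip
[5] flags=1010 LS?F → skip
[6] flags=1000 → (cmp)
[7] flags=1000 LT?T → r1=0xd1
[8] flags=1000 VC?T → r1=0xb8

FIX = (r3, 0xa4)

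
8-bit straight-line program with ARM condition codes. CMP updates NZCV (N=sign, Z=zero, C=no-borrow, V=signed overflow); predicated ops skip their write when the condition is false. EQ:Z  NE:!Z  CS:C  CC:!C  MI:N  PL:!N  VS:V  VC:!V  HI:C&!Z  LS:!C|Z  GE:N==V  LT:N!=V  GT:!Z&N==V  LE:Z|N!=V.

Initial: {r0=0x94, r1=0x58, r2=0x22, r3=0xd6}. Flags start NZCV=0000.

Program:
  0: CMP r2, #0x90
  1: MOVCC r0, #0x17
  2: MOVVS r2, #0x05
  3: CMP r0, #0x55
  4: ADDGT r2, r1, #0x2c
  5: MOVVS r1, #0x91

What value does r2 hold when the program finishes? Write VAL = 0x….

VAL = 0x05

[0] flags=1001 → (cmp)
[1] flags=1001 CC?T → r0=0x17
[2] flags=1001 VS?T → r2=0x05
[3] flags=1000 → (cmp)
[4] flags=1000 GT?F → skip
[5] flags=1000 VS?F → skip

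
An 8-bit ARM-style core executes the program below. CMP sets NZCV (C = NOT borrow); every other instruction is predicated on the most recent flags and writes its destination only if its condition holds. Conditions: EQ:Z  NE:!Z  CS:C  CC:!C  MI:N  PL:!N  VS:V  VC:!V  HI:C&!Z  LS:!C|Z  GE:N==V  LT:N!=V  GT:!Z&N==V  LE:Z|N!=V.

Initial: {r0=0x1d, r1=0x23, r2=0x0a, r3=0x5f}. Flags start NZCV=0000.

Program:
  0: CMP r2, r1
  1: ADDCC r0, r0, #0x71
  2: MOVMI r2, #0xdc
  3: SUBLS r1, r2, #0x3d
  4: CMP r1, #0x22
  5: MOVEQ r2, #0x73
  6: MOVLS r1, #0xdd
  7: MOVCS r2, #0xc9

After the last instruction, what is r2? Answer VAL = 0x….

VAL = 0xc9

0: ✓ CMP  NZCV=1000
1: ✓ ADDCC  r0←0x8e
2: ✓ MOVMI  r2←0xdc
3: ✓ SUBLS  r1←0x9f
4: ✓ CMP  NZCV=0011
5: · MOVEQ
6: · MOVLS
7: ✓ MOVCS  r2←0xc9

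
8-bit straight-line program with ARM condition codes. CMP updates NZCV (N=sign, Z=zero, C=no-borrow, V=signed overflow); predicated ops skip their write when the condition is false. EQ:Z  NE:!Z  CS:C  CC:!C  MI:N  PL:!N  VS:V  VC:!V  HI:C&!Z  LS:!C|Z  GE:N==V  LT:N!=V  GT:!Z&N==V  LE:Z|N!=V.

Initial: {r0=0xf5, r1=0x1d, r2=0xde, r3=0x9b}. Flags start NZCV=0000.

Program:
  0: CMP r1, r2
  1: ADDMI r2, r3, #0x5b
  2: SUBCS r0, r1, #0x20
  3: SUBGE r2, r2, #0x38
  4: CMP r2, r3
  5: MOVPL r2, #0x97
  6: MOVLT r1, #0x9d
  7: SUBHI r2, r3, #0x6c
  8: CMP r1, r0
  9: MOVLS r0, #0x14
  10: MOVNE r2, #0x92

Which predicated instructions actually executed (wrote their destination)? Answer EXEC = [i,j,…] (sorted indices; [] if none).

EXEC = [3,5,7,9,10]

[0] flags=0000 → (cmp)
[1] flags=0000 MI?F → skip
[2] flags=0000 CS?F → skip
[3] flags=0000 GE?T → r2=0xa6
[4] flags=0010 → (cmp)
[5] flags=0010 PL?T → r2=0x97
[6] flags=0010 LT?F → skip
[7] flags=0010 HI?T → r2=0x2f
[8] flags=0000 → (cmp)
[9] flags=0000 LS?T → r0=0x14
[10] flags=0000 NE?T → r2=0x92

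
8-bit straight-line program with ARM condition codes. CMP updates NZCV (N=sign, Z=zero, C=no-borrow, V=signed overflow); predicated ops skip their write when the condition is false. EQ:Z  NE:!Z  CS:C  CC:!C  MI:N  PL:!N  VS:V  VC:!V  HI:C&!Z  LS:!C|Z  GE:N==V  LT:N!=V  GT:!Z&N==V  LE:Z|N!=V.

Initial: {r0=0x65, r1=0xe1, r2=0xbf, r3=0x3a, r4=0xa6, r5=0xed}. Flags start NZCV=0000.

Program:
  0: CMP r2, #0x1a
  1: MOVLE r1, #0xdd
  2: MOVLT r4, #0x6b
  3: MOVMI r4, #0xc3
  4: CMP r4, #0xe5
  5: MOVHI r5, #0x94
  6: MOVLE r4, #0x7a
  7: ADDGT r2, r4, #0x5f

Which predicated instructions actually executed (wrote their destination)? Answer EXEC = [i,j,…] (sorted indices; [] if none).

0: ✓ CMP  NZCV=1010
1: ✓ MOVLE  r1←0xdd
2: ✓ MOVLT  r4←0x6b
3: ✓ MOVMI  r4←0xc3
4: ✓ CMP  NZCV=1000
5: · MOVHI
6: ✓ MOVLE  r4←0x7a
7: · ADDGT

EXEC = [1,2,3,6]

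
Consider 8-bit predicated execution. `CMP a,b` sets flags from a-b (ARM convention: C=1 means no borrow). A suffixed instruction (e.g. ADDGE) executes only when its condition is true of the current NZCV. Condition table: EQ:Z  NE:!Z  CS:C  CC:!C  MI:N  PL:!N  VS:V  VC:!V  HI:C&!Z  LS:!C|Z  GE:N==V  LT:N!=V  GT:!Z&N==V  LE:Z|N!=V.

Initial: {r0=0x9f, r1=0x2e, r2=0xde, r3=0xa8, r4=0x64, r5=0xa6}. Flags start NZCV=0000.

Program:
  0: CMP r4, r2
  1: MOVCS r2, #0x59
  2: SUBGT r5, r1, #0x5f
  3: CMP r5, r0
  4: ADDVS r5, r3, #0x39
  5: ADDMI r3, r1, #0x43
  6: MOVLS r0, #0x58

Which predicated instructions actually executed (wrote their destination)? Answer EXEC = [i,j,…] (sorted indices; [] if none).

EXEC = [2]

0: ✓ CMP  NZCV=1001
1: · MOVCS
2: ✓ SUBGT  r5←0xcf
3: ✓ CMP  NZCV=0010
4: · ADDVS
5: · ADDMI
6: · MOVLS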